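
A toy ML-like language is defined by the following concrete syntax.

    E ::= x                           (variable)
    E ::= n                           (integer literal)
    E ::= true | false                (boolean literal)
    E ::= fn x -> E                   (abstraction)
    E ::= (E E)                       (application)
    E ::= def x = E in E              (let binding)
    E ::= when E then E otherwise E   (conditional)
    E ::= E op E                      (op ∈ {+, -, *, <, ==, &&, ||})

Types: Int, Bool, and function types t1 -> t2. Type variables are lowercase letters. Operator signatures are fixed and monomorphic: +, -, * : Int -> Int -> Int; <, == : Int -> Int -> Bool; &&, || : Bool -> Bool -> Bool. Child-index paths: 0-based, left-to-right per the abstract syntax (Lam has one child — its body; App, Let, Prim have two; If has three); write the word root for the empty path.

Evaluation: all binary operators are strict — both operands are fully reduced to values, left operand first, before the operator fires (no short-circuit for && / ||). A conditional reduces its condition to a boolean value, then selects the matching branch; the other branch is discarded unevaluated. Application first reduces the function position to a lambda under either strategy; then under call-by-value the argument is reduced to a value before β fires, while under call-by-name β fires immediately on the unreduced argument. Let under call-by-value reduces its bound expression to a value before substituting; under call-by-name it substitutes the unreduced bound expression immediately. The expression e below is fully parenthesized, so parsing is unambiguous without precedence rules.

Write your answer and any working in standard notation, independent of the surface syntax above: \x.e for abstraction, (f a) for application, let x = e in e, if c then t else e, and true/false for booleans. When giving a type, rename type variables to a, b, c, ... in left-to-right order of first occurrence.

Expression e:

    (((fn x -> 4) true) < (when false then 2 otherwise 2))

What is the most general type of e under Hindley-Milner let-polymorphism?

Trace:
\x._ : a -> Int
  unify a -> Int ~ Bool -> b
  unify a ~ Bool
  unify Int ~ b
_ _ : Int
  unify Int ~ Int
  unify Bool ~ Bool
  unify Int ~ Int
  unify Int ~ Int

Answer: Bool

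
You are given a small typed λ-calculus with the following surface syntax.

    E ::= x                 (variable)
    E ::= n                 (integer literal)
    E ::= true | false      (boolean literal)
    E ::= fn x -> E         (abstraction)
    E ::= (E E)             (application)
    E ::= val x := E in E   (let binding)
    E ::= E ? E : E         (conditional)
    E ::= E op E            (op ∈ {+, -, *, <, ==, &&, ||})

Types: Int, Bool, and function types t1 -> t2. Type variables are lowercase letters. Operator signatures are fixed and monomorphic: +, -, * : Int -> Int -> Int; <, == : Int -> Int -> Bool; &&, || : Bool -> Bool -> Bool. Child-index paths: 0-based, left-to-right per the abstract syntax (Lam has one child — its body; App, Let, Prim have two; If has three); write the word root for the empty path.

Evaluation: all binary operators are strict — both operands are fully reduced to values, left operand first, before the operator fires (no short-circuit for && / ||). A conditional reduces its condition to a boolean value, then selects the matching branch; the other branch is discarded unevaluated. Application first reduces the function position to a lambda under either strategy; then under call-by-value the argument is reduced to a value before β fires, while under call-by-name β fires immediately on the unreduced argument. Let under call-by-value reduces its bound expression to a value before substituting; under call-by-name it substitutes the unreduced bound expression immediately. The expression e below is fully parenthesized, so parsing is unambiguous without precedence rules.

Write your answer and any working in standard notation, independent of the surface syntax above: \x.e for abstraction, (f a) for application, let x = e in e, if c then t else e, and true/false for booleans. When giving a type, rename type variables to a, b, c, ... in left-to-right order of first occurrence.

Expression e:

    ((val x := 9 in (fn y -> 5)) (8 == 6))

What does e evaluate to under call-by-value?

Answer: 5

Derivation:
step 0: ((let x = 9 in (\y.5)) (8 == 6))
step 1: [let@0] ((\y.5) (8 == 6))
step 2: [delta@1] ((\y.5) false)
step 3: [beta@root] 5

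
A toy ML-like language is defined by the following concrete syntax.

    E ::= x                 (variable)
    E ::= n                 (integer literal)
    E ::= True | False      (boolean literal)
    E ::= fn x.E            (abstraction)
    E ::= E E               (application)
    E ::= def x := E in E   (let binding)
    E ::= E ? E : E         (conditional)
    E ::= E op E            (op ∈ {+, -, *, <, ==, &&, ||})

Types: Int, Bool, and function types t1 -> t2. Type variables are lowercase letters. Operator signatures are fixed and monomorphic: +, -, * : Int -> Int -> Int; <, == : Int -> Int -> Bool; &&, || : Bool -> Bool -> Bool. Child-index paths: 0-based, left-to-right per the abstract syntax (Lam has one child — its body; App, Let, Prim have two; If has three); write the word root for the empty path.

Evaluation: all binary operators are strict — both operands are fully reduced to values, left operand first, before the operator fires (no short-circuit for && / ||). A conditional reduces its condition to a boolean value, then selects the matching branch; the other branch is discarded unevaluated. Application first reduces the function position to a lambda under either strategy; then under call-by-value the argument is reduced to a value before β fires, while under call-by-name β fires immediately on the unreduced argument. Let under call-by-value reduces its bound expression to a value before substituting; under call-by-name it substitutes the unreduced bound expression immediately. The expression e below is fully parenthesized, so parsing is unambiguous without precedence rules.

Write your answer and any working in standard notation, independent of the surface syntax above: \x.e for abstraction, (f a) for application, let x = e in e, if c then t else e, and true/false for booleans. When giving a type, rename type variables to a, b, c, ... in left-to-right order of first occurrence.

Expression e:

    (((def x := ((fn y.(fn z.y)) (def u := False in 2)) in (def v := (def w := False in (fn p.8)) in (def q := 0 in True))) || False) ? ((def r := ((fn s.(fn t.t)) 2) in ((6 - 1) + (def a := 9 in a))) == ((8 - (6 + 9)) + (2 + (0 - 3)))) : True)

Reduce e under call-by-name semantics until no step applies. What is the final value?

Answer: false

Derivation:
step 0: (if ((let x = ((\y.(\z.y)) (let u = false in 2)) in (let v = (let w = false in (\p.8)) in (let q = 0 in true))) || false) then ((let r = ((\s.(\t.t)) 2) in ((6 - 1) + (let a = 9 in a))) == ((8 - (6 + 9)) + (2 + (0 - 3)))) else true)
step 1: [let@0.0] (if ((let v = (let w = false in (\p.8)) in (let q = 0 in true)) || false) then ((let r = ((\s.(\t.t)) 2) in ((6 - 1) + (let a = 9 in a))) == ((8 - (6 + 9)) + (2 + (0 - 3)))) else true)
step 2: [let@0.0] (if ((let q = 0 in true) || false) then ((let r = ((\s.(\t.t)) 2) in ((6 - 1) + (let a = 9 in a))) == ((8 - (6 + 9)) + (2 + (0 - 3)))) else true)
step 3: [let@0.0] (if (true || false) then ((let r = ((\s.(\t.t)) 2) in ((6 - 1) + (let a = 9 in a))) == ((8 - (6 + 9)) + (2 + (0 - 3)))) else true)
step 4: [delta@0] (if true then ((let r = ((\s.(\t.t)) 2) in ((6 - 1) + (let a = 9 in a))) == ((8 - (6 + 9)) + (2 + (0 - 3)))) else true)
step 5: [if@root] ((let r = ((\s.(\t.t)) 2) in ((6 - 1) + (let a = 9 in a))) == ((8 - (6 + 9)) + (2 + (0 - 3))))
step 6: [let@0] (((6 - 1) + (let a = 9 in a)) == ((8 - (6 + 9)) + (2 + (0 - 3))))
step 7: [delta@0.0] ((5 + (let a = 9 in a)) == ((8 - (6 + 9)) + (2 + (0 - 3))))
step 8: [let@0.1] ((5 + 9) == ((8 - (6 + 9)) + (2 + (0 - 3))))
step 9: [delta@0] (14 == ((8 - (6 + 9)) + (2 + (0 - 3))))
step 10: [delta@1.0.1] (14 == ((8 - 15) + (2 + (0 - 3))))
step 11: [delta@1.0] (14 == (-7 + (2 + (0 - 3))))
step 12: [delta@1.1.1] (14 == (-7 + (2 + -3)))
step 13: [delta@1.1] (14 == (-7 + -1))
step 14: [delta@1] (14 == -8)
step 15: [delta@root] false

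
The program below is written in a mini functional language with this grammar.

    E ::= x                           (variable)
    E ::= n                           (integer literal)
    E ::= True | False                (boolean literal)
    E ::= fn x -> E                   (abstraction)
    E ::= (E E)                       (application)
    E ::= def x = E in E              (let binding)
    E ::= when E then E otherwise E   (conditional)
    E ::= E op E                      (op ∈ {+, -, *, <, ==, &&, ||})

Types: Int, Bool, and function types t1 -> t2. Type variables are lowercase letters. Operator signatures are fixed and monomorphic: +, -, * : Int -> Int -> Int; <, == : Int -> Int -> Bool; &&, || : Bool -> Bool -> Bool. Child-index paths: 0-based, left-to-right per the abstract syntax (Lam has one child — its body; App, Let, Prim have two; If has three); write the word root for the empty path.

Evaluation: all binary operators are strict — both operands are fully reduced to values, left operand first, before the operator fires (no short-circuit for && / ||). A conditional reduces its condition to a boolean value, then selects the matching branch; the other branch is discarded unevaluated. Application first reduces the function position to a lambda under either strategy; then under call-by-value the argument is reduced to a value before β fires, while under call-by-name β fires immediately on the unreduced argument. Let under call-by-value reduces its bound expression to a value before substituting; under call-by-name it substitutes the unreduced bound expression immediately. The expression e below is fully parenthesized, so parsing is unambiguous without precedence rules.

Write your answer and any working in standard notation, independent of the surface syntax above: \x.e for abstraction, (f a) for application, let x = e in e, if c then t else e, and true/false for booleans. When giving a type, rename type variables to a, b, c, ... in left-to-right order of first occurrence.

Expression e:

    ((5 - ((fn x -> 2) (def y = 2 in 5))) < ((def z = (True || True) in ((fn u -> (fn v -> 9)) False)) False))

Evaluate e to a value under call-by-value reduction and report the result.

Derivation:
step 0: ((5 - ((\x.2) (let y = 2 in 5))) < ((let z = (true || true) in ((\u.(\v.9)) false)) false))
step 1: [let@0.1.1] ((5 - ((\x.2) 5)) < ((let z = (true || true) in ((\u.(\v.9)) false)) false))
step 2: [beta@0.1] ((5 - 2) < ((let z = (true || true) in ((\u.(\v.9)) false)) false))
step 3: [delta@0] (3 < ((let z = (true || true) in ((\u.(\v.9)) false)) false))
step 4: [delta@1.0.0] (3 < ((let z = true in ((\u.(\v.9)) false)) false))
step 5: [let@1.0] (3 < (((\u.(\v.9)) false) false))
step 6: [beta@1.0] (3 < ((\v.9) false))
step 7: [beta@1] (3 < 9)
step 8: [delta@root] true

Answer: true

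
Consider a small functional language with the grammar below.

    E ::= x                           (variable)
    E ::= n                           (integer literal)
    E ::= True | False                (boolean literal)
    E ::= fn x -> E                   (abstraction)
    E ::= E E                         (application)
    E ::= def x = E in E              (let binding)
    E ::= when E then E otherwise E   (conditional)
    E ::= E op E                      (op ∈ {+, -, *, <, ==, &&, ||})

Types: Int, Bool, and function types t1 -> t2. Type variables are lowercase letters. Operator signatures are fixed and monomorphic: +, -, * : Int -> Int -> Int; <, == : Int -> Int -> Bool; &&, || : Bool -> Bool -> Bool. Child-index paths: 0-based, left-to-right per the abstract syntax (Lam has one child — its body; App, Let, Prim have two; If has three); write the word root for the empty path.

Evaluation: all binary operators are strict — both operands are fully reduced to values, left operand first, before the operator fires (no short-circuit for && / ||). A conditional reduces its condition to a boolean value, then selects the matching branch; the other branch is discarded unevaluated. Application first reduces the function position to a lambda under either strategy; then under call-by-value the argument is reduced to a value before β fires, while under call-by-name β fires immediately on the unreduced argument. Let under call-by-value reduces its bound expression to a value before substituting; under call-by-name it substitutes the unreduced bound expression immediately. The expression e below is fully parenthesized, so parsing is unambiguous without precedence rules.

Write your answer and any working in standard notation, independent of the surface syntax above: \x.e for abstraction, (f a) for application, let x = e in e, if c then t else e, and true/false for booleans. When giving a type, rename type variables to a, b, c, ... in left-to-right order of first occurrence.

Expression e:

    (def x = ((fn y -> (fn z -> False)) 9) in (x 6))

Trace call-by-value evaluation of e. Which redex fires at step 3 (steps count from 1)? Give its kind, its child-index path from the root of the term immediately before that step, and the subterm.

Answer: beta at root : ((\z.false) 6)

Derivation:
step 0: (let x = ((\y.(\z.false)) 9) in (x 6))
step 1: [beta@0] (let x = (\z.false) in (x 6))
step 2: [let@root] ((\z.false) 6)
step 3: [beta@root] false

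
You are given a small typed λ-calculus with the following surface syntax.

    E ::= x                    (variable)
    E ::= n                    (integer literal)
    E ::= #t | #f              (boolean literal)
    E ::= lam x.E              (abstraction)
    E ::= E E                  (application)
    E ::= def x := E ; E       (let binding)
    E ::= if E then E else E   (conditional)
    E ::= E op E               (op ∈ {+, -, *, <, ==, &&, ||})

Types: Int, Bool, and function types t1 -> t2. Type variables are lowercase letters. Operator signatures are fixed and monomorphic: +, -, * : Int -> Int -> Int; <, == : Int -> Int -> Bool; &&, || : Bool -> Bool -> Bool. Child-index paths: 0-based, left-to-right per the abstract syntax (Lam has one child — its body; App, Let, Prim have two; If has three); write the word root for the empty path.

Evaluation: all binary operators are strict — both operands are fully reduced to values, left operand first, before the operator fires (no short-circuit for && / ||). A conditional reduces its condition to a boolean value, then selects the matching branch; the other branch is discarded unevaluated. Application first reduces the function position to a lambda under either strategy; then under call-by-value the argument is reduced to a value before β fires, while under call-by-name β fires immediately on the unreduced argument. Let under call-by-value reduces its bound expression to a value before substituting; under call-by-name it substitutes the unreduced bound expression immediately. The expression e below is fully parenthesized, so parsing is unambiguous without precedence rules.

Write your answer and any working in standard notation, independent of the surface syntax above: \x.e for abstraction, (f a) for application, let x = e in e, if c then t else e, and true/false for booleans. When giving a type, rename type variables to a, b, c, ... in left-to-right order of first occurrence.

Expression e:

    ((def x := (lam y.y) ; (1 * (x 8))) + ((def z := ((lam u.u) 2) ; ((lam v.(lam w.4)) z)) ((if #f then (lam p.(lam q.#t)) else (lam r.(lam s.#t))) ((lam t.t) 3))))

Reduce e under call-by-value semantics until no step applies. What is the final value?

Answer: 12

Trace:
step 0: ((let x = (\y.y) in (1 * (x 8))) + ((let z = ((\u.u) 2) in ((\v.(\w.4)) z)) ((if false then (\p.(\q.true)) else (\r.(\s.true))) ((\t.t) 3))))
step 1: [let@0] ((1 * ((\y.y) 8)) + ((let z = ((\u.u) 2) in ((\v.(\w.4)) z)) ((if false then (\p.(\q.true)) else (\r.(\s.true))) ((\t.t) 3))))
step 2: [beta@0.1] ((1 * 8) + ((let z = ((\u.u) 2) in ((\v.(\w.4)) z)) ((if false then (\p.(\q.true)) else (\r.(\s.true))) ((\t.t) 3))))
step 3: [delta@0] (8 + ((let z = ((\u.u) 2) in ((\v.(\w.4)) z)) ((if false then (\p.(\q.true)) else (\r.(\s.true))) ((\t.t) 3))))
step 4: [beta@1.0.0] (8 + ((let z = 2 in ((\v.(\w.4)) z)) ((if false then (\p.(\q.true)) else (\r.(\s.true))) ((\t.t) 3))))
step 5: [let@1.0] (8 + (((\v.(\w.4)) 2) ((if false then (\p.(\q.true)) else (\r.(\s.true))) ((\t.t) 3))))
step 6: [beta@1.0] (8 + ((\w.4) ((if false then (\p.(\q.true)) else (\r.(\s.true))) ((\t.t) 3))))
step 7: [if@1.1.0] (8 + ((\w.4) ((\r.(\s.true)) ((\t.t) 3))))
step 8: [beta@1.1.1] (8 + ((\w.4) ((\r.(\s.true)) 3)))
step 9: [beta@1.1] (8 + ((\w.4) (\s.true)))
step 10: [beta@1] (8 + 4)
step 11: [delta@root] 12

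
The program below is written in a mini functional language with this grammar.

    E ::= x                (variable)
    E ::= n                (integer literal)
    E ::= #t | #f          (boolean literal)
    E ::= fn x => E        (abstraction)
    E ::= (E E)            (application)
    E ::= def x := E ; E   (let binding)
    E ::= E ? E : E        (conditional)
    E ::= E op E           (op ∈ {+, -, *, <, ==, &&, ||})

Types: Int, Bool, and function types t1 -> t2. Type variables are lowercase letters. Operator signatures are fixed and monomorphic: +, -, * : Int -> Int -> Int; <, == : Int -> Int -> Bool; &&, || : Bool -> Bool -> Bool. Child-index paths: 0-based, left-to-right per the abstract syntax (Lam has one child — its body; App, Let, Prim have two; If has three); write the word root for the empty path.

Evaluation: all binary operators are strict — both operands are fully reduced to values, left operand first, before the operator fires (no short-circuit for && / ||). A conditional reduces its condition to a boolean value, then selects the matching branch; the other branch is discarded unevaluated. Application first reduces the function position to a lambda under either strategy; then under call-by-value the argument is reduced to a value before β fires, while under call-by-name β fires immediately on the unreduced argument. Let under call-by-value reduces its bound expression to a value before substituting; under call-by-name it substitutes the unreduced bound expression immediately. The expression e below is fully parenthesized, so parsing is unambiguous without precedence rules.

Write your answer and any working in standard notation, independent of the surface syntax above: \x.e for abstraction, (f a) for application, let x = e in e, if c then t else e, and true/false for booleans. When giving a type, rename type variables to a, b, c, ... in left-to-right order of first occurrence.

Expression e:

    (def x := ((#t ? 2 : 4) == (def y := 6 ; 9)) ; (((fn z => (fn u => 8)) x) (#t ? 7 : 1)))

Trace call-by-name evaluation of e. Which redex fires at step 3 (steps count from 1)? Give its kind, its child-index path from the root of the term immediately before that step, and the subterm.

Derivation:
step 0: (let x = ((if true then 2 else 4) == (let y = 6 in 9)) in (((\z.(\u.8)) x) (if true then 7 else 1)))
step 1: [let@root] (((\z.(\u.8)) ((if true then 2 else 4) == (let y = 6 in 9))) (if true then 7 else 1))
step 2: [beta@0] ((\u.8) (if true then 7 else 1))
step 3: [beta@root] 8

Answer: beta at root : ((\u.8) (if true then 7 else 1))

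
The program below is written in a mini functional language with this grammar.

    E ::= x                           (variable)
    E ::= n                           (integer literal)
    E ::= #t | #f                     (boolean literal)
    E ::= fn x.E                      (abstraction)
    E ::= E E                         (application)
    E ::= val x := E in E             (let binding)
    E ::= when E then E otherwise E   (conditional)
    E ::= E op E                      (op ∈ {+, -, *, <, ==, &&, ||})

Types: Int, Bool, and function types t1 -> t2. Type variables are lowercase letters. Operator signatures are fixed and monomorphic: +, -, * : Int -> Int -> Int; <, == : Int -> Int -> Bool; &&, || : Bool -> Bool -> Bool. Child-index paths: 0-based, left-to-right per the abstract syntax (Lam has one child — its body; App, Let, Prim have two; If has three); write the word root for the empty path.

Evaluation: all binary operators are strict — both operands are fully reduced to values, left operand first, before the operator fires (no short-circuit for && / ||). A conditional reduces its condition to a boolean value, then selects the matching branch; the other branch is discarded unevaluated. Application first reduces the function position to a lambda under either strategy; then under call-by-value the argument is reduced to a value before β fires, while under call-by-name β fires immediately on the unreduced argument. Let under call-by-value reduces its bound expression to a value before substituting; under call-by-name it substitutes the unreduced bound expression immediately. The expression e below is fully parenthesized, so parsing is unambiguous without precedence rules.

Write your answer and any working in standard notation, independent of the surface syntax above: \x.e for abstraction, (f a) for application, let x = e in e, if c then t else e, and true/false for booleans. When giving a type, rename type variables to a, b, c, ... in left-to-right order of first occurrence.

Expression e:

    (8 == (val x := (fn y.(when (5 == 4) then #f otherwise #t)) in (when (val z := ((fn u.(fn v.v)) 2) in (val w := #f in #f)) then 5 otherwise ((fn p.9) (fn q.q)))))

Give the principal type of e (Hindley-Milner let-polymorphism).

Working:
  unify Int ~ Int
  unify Int ~ Int
  unify Int ~ Int
  unify Bool ~ Bool
  unify Bool ~ Bool
\y._ : a -> Bool
let x : forall. a -> Bool
v : c
\v._ : c -> c
\u._ : b -> c -> c
  unify b -> c -> c ~ Int -> d
  unify b ~ Int
  unify c -> c ~ d
_ _ : c -> c
let z : forall. c -> c
let w : Bool
  unify Bool ~ Bool
\p._ : e -> Int
q : f
\q._ : f -> f
  unify e -> Int ~ (f -> f) -> g
  unify e ~ f -> f
  unify Int ~ g
_ _ : Int
  unify Int ~ Int
  unify Int ~ Int

Answer: Bool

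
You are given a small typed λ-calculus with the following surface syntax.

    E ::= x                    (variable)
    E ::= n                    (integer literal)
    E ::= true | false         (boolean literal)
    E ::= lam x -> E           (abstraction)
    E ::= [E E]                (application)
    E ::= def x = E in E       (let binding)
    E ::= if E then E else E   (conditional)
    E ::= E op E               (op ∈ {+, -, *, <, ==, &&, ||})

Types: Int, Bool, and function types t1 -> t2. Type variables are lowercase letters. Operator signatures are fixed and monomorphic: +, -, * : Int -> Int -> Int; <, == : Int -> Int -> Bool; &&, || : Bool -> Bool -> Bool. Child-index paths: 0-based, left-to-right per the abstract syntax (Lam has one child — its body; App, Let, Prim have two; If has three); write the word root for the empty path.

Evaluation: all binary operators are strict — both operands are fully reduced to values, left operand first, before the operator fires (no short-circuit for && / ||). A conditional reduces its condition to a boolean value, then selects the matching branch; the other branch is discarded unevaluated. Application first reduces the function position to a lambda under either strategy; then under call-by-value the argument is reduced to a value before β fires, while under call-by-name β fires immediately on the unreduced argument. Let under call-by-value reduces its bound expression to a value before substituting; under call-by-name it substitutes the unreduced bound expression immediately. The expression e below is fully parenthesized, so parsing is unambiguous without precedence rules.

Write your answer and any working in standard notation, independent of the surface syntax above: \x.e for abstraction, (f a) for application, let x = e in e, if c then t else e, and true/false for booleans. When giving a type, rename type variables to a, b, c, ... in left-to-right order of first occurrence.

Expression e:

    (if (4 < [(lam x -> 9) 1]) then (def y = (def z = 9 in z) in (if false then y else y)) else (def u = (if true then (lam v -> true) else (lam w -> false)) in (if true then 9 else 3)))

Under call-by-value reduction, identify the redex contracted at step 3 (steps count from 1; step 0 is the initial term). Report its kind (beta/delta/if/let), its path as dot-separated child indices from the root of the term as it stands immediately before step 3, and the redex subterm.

Derivation:
step 0: (if (4 < ((\x.9) 1)) then (let y = (let z = 9 in z) in (if false then y else y)) else (let u = (if true then (\v.true) else (\w.false)) in (if true then 9 else 3)))
step 1: [beta@0.1] (if (4 < 9) then (let y = (let z = 9 in z) in (if false then y else y)) else (let u = (if true then (\v.true) else (\w.false)) in (if true then 9 else 3)))
step 2: [delta@0] (if true then (let y = (let z = 9 in z) in (if false then y else y)) else (let u = (if true then (\v.true) else (\w.false)) in (if true then 9 else 3)))
step 3: [if@root] (let y = (let z = 9 in z) in (if false then y else y))

Answer: if at root : (if true then (let y = (let z = 9 in z) in (if false then y else y)) else (let u = (if true then (\v.true) else (\w.false)) in (if true then 9 else 3)))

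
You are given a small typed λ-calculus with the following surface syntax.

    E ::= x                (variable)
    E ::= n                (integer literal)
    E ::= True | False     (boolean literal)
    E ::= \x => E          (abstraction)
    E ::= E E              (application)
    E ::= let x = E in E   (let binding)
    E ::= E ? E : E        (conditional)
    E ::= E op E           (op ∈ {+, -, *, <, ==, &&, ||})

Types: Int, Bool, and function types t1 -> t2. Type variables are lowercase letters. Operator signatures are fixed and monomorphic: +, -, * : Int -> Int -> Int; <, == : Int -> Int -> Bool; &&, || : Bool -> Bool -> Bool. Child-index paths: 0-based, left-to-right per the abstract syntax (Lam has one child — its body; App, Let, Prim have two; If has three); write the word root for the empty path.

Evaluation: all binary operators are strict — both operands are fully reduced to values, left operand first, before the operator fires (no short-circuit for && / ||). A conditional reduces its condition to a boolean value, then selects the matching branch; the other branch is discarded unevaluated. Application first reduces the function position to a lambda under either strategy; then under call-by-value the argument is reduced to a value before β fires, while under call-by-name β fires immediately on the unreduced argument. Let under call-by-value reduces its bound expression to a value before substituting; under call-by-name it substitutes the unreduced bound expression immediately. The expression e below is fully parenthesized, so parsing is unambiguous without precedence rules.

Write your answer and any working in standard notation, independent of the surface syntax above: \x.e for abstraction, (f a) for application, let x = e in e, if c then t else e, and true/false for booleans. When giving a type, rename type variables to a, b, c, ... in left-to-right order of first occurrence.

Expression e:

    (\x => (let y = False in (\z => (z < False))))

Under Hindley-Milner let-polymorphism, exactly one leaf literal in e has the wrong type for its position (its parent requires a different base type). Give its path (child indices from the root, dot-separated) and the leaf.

Answer: 0.1.0.1 : false

Trace:
let y : Bool
z : b
  unify b ~ Int
  unify Bool ~ Int
  FAIL: mismatch Bool ~ Int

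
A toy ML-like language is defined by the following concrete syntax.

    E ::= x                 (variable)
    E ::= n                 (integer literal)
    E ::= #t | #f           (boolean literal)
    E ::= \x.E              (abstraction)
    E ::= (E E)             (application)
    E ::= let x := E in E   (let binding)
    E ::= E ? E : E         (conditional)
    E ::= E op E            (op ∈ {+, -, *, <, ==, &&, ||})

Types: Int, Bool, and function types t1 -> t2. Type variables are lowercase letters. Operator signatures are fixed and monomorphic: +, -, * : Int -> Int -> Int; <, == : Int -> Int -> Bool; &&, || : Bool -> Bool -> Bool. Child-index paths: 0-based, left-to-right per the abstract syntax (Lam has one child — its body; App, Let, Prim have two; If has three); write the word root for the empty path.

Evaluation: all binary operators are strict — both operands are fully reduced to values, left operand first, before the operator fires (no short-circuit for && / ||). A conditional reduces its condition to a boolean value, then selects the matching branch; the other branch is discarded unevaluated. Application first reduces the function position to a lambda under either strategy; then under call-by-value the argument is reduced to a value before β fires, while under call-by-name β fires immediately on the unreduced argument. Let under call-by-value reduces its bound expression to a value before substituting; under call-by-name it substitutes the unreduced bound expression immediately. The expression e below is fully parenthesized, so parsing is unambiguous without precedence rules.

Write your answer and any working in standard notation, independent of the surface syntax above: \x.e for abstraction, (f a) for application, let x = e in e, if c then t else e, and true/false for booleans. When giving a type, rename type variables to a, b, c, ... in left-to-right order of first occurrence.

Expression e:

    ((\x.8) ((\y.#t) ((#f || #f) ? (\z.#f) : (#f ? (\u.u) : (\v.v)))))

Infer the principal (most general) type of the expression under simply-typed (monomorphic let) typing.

Derivation:
\x._ : a -> Int
\y._ : b -> Bool
  unify Bool ~ Bool
  unify Bool ~ Bool
  unify Bool ~ Bool
\z._ : c -> Bool
  unify Bool ~ Bool
u : d
\u._ : d -> d
v : e
\v._ : e -> e
  unify d -> d ~ e -> e
  unify d ~ e
  unify e ~ e
  unify c -> Bool ~ e -> e
  unify c ~ e
  unify Bool ~ e
  unify b -> Bool ~ (Bool -> Bool) -> f
  unify b ~ Bool -> Bool
  unify Bool ~ f
_ _ : Bool
  unify a -> Int ~ Bool -> g
  unify a ~ Bool
  unify Int ~ g
_ _ : Int

Answer: Int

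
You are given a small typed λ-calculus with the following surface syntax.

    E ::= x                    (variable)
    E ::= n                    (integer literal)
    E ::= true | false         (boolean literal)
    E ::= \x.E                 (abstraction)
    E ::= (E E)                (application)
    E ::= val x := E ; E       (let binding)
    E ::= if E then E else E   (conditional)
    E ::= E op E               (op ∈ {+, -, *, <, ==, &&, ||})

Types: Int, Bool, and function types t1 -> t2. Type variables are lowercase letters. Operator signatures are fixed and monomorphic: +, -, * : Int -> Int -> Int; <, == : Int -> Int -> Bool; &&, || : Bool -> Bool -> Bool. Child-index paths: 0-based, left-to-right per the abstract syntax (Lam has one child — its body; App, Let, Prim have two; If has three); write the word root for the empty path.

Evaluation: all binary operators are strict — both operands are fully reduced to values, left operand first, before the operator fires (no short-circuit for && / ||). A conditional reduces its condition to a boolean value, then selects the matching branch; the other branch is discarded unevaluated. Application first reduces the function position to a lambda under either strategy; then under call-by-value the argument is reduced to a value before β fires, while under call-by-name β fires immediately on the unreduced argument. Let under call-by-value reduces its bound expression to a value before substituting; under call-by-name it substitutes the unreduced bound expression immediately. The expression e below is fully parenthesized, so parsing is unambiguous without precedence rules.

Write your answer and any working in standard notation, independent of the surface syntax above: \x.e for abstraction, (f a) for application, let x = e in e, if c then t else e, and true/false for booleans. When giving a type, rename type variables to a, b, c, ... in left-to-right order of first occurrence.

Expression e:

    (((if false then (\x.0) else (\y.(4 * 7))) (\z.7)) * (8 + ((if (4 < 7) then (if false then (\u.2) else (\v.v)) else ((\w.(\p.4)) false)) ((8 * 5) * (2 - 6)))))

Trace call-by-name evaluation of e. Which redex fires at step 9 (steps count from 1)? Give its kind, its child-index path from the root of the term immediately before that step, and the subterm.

Trace:
step 0: (((if false then (\x.0) else (\y.(4 * 7))) (\z.7)) * (8 + ((if (4 < 7) then (if false then (\u.2) else (\v.v)) else ((\w.(\p.4)) false)) ((8 * 5) * (2 - 6)))))
step 1: [if@0.0] (((\y.(4 * 7)) (\z.7)) * (8 + ((if (4 < 7) then (if false then (\u.2) else (\v.v)) else ((\w.(\p.4)) false)) ((8 * 5) * (2 - 6)))))
step 2: [beta@0] ((4 * 7) * (8 + ((if (4 < 7) then (if false then (\u.2) else (\v.v)) else ((\w.(\p.4)) false)) ((8 * 5) * (2 - 6)))))
step 3: [delta@0] (28 * (8 + ((if (4 < 7) then (if false then (\u.2) else (\v.v)) else ((\w.(\p.4)) false)) ((8 * 5) * (2 - 6)))))
step 4: [delta@1.1.0.0] (28 * (8 + ((if true then (if false then (\u.2) else (\v.v)) else ((\w.(\p.4)) false)) ((8 * 5) * (2 - 6)))))
step 5: [if@1.1.0] (28 * (8 + ((if false then (\u.2) else (\v.v)) ((8 * 5) * (2 - 6)))))
step 6: [if@1.1.0] (28 * (8 + ((\v.v) ((8 * 5) * (2 - 6)))))
step 7: [beta@1.1] (28 * (8 + ((8 * 5) * (2 - 6))))
step 8: [delta@1.1.0] (28 * (8 + (40 * (2 - 6))))
step 9: [delta@1.1.1] (28 * (8 + (40 * -4)))

Answer: delta at 1.1.1 : (2 - 6)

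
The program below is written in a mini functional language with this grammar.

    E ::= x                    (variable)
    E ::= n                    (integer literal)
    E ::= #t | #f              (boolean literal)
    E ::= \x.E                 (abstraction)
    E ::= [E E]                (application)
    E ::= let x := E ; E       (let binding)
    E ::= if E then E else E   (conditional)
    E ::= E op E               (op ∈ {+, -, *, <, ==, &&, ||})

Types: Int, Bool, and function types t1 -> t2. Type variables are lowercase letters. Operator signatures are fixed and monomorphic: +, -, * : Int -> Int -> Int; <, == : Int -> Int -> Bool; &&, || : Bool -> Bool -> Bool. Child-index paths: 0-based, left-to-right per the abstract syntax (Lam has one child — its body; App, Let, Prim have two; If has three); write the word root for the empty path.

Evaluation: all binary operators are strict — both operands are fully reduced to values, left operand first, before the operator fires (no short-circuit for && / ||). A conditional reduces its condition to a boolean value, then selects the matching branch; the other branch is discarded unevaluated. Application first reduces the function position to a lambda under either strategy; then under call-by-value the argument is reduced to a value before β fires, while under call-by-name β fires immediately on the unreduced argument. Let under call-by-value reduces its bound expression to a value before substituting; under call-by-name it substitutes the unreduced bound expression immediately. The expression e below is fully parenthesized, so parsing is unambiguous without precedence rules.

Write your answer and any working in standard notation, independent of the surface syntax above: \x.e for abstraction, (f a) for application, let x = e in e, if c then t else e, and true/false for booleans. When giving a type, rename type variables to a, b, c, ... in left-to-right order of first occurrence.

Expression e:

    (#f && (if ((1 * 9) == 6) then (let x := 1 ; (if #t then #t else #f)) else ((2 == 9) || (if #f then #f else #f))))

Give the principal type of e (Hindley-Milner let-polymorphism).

Answer: Bool

Trace:
  unify Bool ~ Bool
  unify Int ~ Int
  unify Int ~ Int
  unify Int ~ Int
  unify Int ~ Int
  unify Bool ~ Bool
let x : Int
  unify Bool ~ Bool
  unify Bool ~ Bool
  unify Int ~ Int
  unify Int ~ Int
  unify Bool ~ Bool
  unify Bool ~ Bool
  unify Bool ~ Bool
  unify Bool ~ Bool
  unify Bool ~ Bool
  unify Bool ~ Bool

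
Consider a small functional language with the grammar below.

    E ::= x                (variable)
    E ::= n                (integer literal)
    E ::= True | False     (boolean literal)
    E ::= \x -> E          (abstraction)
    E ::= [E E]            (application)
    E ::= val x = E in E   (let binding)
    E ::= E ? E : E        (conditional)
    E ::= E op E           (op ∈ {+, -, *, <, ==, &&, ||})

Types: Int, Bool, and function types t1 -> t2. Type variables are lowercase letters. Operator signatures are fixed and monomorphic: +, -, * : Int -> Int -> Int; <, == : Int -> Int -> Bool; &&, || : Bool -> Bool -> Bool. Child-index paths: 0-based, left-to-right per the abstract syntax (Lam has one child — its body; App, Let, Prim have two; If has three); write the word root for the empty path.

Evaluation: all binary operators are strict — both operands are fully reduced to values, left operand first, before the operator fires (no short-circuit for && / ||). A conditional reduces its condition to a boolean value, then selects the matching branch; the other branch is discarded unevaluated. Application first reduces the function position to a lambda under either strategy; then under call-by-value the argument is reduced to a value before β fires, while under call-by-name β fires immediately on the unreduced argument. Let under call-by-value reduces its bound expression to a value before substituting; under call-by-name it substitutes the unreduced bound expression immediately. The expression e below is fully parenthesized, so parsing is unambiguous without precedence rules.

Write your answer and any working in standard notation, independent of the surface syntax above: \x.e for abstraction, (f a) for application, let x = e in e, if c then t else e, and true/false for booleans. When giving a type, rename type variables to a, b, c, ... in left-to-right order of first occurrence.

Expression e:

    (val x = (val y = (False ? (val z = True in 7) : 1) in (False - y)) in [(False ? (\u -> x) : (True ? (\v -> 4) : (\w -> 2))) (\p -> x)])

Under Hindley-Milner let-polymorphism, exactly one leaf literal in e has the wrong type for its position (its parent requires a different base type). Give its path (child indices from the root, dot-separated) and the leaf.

Answer: 0.1.0 : false

Trace:
  unify Bool ~ Bool
let z : Bool
  unify Int ~ Int
let y : Int
  unify Bool ~ Int
  FAIL: mismatch Bool ~ Int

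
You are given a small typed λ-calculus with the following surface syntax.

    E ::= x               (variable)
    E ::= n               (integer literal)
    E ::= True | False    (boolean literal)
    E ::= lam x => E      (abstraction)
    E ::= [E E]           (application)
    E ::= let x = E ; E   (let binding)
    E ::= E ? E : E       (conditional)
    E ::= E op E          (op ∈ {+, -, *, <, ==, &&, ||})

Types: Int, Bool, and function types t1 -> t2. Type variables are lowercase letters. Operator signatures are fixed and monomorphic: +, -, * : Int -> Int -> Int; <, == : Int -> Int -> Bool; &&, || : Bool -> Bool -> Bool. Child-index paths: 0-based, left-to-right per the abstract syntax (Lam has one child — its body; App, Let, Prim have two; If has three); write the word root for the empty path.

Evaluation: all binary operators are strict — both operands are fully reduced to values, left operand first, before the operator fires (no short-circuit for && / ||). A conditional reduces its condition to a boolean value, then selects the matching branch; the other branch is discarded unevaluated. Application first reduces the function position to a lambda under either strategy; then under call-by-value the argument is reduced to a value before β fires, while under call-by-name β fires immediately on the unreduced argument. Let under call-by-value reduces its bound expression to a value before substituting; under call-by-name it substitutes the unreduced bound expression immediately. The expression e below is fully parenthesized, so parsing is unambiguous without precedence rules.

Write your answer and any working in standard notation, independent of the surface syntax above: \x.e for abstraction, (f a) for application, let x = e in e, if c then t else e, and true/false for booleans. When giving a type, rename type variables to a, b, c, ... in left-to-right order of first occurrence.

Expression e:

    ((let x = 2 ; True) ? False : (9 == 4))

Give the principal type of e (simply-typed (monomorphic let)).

Derivation:
let x : Int
  unify Bool ~ Bool
  unify Int ~ Int
  unify Int ~ Int
  unify Bool ~ Bool

Answer: Bool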